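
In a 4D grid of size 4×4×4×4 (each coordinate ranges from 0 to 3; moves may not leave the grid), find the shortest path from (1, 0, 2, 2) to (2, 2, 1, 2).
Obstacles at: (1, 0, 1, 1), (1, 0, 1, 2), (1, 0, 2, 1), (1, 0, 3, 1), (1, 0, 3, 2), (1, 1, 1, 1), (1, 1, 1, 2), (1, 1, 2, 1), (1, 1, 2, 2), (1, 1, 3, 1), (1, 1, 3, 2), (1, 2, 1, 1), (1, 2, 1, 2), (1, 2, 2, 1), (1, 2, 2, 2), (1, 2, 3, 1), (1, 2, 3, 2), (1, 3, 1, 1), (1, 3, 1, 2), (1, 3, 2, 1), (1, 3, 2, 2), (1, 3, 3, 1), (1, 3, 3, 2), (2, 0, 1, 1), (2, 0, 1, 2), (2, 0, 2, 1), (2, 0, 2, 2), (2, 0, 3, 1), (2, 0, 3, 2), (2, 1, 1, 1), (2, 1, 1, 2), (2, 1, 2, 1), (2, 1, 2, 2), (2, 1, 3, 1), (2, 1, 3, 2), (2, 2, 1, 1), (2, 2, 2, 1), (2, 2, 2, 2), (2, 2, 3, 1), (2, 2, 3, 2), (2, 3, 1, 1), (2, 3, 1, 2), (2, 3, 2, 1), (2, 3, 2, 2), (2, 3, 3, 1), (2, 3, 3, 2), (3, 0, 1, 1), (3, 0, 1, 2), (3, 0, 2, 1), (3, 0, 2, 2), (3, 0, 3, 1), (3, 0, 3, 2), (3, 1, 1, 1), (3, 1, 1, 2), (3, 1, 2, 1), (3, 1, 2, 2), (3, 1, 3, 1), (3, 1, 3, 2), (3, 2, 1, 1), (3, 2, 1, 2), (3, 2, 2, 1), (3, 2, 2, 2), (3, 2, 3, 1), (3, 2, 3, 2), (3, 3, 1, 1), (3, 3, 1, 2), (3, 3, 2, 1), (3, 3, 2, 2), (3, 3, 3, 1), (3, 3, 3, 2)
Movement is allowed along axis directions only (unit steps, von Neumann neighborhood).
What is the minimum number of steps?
6
(one shortest path: (1, 0, 2, 2) → (1, 0, 2, 3) → (2, 0, 2, 3) → (2, 1, 2, 3) → (2, 2, 2, 3) → (2, 2, 1, 3) → (2, 2, 1, 2))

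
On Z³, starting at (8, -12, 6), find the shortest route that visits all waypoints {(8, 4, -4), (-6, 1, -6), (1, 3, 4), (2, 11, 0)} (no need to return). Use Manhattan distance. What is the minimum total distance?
73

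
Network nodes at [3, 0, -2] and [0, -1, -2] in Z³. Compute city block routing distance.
4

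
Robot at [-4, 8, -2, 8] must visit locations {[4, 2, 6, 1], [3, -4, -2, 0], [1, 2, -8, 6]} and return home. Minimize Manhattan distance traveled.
84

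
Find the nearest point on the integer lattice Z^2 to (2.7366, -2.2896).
(3, -2)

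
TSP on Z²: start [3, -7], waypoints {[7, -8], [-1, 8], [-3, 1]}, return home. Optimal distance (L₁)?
52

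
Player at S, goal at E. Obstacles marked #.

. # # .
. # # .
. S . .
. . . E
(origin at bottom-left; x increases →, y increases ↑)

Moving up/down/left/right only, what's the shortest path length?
3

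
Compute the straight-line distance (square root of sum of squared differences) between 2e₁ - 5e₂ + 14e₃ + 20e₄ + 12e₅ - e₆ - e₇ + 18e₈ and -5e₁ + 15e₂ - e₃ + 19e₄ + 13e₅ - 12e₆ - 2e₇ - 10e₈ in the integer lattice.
39.7744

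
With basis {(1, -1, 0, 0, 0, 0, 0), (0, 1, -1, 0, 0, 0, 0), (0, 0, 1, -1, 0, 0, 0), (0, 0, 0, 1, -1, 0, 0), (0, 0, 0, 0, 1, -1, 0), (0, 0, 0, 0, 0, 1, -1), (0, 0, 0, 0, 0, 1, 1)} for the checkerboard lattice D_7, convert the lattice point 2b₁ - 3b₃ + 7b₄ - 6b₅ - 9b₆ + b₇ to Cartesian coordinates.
(2, -2, -3, 10, -13, -2, 10)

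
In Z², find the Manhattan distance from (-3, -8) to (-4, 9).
18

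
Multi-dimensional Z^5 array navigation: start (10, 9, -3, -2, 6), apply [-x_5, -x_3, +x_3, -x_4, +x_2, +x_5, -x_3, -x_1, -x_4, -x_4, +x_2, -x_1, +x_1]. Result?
(9, 11, -4, -5, 6)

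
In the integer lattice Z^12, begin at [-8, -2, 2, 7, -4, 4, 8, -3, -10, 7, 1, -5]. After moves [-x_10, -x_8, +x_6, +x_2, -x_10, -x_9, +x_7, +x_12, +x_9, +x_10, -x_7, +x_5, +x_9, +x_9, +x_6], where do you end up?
(-8, -1, 2, 7, -3, 6, 8, -4, -8, 6, 1, -4)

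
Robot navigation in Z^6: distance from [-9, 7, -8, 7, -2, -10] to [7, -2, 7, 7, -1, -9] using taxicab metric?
42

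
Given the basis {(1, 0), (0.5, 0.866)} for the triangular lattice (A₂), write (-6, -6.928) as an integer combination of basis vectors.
-2b₁ - 8b₂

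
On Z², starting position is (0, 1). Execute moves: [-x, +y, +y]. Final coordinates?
(-1, 3)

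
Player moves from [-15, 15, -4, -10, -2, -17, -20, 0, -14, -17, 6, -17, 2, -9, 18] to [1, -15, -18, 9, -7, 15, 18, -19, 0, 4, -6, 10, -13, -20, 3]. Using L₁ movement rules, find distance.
288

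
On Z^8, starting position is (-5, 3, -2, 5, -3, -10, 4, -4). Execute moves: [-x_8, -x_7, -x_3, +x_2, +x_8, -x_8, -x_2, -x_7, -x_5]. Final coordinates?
(-5, 3, -3, 5, -4, -10, 2, -5)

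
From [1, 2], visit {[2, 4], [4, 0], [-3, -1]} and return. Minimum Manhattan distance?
24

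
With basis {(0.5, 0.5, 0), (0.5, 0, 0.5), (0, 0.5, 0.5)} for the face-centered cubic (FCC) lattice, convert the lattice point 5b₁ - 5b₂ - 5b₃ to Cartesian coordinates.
(0, 0, -5)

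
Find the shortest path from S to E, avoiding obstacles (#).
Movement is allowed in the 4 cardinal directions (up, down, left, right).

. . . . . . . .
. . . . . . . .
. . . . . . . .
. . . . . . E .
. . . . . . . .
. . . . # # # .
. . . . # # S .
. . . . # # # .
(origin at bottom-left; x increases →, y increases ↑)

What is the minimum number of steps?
5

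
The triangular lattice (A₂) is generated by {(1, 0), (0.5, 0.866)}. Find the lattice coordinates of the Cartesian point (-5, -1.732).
-4b₁ - 2b₂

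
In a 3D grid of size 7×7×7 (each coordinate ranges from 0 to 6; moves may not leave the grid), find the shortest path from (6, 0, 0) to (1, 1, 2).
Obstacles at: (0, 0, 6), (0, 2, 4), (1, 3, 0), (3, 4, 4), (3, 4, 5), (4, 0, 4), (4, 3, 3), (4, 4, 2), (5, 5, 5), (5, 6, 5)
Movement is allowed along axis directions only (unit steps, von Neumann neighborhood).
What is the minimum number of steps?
8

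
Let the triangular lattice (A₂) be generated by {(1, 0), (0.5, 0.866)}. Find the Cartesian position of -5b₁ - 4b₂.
(-7, -3.464)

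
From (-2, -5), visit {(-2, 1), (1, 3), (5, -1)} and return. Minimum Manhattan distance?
30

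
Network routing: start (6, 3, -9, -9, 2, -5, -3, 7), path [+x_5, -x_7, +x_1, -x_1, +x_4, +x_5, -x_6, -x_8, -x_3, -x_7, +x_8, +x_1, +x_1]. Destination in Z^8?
(8, 3, -10, -8, 4, -6, -5, 7)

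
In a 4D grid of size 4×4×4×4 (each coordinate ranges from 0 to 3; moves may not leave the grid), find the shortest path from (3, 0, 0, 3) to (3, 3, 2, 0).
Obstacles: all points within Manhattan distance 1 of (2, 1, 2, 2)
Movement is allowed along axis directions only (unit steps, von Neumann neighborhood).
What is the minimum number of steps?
8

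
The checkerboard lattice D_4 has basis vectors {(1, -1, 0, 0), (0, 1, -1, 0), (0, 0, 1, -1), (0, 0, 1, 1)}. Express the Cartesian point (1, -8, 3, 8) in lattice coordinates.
b₁ - 7b₂ - 6b₃ + 2b₄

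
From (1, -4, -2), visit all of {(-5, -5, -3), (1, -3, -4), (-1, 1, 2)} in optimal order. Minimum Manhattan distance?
27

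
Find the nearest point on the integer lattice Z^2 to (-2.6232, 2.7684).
(-3, 3)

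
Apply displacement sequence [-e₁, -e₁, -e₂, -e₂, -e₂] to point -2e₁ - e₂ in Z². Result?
(-4, -4)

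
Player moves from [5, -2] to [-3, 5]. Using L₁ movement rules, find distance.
15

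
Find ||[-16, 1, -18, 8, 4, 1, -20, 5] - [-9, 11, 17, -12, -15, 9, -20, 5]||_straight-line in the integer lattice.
46.8935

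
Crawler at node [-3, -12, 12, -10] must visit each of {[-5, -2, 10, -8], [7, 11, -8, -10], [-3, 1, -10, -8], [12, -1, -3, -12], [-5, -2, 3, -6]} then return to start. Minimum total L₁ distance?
136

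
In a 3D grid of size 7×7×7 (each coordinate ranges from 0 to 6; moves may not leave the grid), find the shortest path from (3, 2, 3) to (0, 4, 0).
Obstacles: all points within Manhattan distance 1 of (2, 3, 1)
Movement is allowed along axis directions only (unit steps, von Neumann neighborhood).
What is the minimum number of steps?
8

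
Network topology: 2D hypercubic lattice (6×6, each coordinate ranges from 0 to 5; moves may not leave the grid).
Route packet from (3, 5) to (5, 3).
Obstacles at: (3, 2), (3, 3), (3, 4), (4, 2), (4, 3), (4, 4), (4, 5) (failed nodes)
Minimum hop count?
10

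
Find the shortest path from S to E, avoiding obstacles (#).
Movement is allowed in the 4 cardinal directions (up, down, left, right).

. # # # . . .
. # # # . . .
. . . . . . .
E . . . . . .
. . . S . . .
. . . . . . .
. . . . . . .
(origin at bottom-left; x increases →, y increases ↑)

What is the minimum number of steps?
4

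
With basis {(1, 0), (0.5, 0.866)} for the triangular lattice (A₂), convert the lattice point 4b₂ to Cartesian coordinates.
(2, 3.464)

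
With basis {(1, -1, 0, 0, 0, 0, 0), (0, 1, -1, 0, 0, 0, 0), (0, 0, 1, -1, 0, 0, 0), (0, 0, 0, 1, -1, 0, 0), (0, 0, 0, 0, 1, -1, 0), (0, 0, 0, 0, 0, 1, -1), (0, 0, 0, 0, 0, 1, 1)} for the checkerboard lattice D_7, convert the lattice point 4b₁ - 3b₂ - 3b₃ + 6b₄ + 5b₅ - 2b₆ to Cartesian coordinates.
(4, -7, 0, 9, -1, -7, 2)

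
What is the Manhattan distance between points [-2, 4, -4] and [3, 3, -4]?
6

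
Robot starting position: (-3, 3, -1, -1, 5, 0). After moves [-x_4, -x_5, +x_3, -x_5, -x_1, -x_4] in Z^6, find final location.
(-4, 3, 0, -3, 3, 0)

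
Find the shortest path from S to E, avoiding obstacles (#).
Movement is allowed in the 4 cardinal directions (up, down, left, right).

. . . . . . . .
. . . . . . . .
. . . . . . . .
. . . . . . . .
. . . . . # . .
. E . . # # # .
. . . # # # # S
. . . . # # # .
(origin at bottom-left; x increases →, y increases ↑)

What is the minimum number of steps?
11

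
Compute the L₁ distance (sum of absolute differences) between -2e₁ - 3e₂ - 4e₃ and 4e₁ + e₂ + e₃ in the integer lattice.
15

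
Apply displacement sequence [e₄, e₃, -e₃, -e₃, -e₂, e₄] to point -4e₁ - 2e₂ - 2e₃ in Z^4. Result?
(-4, -3, -3, 2)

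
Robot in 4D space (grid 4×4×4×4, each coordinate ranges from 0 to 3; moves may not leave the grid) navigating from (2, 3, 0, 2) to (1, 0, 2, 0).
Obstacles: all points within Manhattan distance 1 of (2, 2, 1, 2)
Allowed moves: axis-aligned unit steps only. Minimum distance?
8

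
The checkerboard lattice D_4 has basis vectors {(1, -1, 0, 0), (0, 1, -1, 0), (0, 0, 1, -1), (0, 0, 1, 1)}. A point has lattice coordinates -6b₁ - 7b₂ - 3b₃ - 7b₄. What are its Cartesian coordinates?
(-6, -1, -3, -4)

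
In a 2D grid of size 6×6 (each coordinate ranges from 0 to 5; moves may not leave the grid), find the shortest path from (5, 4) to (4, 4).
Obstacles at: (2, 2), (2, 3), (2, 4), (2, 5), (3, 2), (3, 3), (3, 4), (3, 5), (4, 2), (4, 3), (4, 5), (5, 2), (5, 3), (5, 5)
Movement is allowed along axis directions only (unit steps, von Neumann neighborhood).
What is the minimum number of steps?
1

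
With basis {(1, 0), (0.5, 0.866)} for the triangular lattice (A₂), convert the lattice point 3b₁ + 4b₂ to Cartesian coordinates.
(5, 3.464)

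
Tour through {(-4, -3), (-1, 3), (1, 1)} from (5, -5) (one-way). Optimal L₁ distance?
23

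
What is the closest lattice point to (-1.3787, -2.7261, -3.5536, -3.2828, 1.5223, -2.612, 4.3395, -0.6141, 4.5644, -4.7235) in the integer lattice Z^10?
(-1, -3, -4, -3, 2, -3, 4, -1, 5, -5)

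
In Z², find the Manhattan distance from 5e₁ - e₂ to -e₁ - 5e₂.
10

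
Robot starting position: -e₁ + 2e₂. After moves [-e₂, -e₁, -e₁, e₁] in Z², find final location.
(-2, 1)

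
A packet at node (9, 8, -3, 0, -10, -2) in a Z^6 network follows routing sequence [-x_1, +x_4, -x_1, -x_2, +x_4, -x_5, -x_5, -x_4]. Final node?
(7, 7, -3, 1, -12, -2)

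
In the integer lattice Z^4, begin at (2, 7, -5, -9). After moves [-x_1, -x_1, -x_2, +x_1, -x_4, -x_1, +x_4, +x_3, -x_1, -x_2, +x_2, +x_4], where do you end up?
(-1, 6, -4, -8)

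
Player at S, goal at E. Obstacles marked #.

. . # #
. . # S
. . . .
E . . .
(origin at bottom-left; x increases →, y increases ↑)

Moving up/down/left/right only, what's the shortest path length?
5
(one shortest path: (3, 2) → (3, 1) → (2, 1) → (1, 1) → (0, 1) → (0, 0))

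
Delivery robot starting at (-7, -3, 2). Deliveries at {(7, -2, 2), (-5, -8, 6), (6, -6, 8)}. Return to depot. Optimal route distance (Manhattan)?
52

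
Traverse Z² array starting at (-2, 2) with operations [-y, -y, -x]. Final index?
(-3, 0)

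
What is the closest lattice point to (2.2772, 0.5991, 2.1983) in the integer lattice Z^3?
(2, 1, 2)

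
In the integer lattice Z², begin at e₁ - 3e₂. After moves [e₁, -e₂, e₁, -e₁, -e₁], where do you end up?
(1, -4)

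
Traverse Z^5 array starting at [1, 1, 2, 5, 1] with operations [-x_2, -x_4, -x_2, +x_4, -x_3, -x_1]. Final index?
(0, -1, 1, 5, 1)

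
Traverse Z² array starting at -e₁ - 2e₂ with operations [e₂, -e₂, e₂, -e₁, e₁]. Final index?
(-1, -1)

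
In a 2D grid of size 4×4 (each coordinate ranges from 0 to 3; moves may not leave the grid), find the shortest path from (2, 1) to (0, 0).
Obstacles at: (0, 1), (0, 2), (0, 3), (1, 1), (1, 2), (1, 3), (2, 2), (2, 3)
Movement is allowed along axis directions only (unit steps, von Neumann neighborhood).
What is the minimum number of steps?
3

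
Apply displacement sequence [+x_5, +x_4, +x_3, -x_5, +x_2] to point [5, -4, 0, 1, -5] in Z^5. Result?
(5, -3, 1, 2, -5)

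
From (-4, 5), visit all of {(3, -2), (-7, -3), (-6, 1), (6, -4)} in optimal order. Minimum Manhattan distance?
27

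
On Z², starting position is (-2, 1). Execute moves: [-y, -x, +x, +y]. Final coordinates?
(-2, 1)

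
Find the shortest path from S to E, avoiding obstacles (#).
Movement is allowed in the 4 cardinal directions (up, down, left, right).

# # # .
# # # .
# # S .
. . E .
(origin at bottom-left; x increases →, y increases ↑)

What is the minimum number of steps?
1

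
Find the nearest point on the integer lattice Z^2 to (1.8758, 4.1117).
(2, 4)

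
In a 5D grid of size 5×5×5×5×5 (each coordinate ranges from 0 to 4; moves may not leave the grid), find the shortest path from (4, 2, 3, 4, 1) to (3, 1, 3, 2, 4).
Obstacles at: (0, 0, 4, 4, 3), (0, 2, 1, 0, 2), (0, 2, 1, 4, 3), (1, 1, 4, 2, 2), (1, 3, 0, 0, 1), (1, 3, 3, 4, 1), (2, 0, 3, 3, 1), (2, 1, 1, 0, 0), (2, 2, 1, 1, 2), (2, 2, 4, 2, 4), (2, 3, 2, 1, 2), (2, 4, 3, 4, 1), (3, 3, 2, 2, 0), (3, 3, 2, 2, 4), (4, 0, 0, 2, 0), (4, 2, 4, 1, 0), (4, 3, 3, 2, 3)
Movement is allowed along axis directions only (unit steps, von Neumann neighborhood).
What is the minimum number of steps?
7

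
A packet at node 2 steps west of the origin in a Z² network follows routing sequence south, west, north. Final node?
(-3, 0)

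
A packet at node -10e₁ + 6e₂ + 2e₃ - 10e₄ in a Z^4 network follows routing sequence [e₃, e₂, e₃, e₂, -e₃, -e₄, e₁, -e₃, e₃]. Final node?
(-9, 8, 3, -11)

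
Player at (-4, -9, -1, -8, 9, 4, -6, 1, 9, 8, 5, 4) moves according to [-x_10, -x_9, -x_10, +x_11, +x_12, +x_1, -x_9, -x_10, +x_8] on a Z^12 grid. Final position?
(-3, -9, -1, -8, 9, 4, -6, 2, 7, 5, 6, 5)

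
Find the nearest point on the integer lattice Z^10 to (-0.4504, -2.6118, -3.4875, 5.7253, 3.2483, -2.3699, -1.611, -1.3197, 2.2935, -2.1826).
(0, -3, -3, 6, 3, -2, -2, -1, 2, -2)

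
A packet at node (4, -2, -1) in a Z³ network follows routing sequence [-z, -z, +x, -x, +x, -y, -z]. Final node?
(5, -3, -4)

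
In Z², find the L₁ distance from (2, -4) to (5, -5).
4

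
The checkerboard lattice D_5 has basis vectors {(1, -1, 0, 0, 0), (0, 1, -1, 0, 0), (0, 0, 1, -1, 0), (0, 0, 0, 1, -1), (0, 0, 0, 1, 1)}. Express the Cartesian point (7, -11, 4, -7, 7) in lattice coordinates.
7b₁ - 4b₂ - 7b₄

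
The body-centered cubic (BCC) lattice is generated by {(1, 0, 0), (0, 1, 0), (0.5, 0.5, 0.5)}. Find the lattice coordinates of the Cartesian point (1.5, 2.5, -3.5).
5b₁ + 6b₂ - 7b₃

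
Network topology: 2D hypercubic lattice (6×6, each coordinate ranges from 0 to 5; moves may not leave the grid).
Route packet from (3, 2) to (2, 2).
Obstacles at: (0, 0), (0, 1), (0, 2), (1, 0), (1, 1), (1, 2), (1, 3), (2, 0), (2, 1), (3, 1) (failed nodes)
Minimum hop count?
1
(one shortest path: (3, 2) → (2, 2))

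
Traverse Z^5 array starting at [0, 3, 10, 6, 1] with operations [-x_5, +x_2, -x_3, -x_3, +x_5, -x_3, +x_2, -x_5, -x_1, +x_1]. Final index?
(0, 5, 7, 6, 0)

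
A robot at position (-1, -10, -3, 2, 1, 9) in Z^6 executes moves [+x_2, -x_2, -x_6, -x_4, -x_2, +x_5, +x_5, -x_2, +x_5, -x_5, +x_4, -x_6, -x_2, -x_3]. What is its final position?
(-1, -13, -4, 2, 3, 7)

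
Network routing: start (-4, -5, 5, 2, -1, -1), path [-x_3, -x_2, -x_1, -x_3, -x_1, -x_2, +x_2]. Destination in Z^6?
(-6, -6, 3, 2, -1, -1)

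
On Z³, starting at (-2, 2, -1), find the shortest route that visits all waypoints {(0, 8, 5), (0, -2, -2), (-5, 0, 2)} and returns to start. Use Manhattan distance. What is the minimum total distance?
48
(one optimal route: (-2, 2, -1) → (0, 8, 5) → (-5, 0, 2) → (0, -2, -2) → (-2, 2, -1))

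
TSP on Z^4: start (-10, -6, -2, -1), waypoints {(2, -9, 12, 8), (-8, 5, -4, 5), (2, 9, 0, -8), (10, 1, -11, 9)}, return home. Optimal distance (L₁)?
176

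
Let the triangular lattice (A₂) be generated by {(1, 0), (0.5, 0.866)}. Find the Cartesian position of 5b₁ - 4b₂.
(3, -3.464)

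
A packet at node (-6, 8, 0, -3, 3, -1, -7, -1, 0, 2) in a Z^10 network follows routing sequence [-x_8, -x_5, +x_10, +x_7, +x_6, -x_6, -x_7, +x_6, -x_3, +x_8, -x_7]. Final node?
(-6, 8, -1, -3, 2, 0, -8, -1, 0, 3)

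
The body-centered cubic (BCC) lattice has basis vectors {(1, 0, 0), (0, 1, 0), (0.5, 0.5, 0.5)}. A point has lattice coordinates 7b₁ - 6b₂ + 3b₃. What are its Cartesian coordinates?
(8.5, -4.5, 1.5)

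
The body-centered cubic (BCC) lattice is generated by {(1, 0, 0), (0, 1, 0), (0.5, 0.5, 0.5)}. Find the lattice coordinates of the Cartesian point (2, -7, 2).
-9b₂ + 4b₃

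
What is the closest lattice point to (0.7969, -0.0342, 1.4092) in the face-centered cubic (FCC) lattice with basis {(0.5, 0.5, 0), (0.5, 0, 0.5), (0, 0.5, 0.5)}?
(0.5, 0, 1.5)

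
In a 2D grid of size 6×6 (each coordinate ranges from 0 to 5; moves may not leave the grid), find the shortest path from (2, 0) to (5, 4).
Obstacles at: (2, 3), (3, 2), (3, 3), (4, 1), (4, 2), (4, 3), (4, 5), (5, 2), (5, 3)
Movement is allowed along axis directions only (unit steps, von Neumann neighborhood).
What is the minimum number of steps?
9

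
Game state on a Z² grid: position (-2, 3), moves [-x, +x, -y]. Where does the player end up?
(-2, 2)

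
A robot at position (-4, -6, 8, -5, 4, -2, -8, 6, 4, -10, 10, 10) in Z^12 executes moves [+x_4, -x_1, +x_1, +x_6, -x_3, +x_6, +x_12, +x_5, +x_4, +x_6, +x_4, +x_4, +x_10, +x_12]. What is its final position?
(-4, -6, 7, -1, 5, 1, -8, 6, 4, -9, 10, 12)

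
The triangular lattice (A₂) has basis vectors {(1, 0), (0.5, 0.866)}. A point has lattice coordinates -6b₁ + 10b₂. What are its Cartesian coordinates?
(-1, 8.66)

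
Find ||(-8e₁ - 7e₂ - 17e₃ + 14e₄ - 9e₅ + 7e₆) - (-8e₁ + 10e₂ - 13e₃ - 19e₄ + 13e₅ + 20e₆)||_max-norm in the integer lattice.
33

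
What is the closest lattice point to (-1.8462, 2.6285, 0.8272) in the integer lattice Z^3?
(-2, 3, 1)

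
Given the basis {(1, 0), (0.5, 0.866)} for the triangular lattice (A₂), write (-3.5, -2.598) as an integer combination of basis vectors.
-2b₁ - 3b₂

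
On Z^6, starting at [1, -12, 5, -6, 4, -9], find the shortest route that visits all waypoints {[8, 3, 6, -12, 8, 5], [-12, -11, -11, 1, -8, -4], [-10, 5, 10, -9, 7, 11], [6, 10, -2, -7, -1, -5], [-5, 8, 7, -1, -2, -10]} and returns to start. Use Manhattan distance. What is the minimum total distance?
280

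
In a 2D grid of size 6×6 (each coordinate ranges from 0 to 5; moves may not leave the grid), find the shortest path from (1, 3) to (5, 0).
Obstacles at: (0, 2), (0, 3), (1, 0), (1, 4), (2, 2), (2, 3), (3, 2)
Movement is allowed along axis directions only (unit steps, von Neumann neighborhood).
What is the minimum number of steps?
7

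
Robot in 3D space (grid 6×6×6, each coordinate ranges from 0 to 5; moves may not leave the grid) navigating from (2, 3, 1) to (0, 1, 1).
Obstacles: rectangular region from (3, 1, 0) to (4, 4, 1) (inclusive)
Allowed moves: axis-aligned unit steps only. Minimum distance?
4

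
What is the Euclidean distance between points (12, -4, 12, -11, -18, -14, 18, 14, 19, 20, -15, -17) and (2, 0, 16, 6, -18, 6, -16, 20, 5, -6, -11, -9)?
54.4518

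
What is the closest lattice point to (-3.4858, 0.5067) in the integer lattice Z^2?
(-3, 1)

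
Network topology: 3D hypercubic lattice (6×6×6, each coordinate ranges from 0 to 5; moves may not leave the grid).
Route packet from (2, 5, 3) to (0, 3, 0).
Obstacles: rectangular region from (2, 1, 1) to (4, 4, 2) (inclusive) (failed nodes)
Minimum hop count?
7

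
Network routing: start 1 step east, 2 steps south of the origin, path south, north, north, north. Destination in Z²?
(1, 0)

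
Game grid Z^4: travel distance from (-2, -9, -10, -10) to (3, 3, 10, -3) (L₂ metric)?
24.8596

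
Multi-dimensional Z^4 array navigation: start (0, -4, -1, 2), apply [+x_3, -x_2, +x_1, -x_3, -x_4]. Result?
(1, -5, -1, 1)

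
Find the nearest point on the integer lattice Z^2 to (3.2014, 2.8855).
(3, 3)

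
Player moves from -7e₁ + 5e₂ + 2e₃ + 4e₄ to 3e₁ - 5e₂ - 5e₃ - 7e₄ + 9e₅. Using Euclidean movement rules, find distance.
21.2368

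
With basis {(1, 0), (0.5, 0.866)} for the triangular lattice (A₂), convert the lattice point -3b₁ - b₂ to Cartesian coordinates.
(-3.5, -0.866)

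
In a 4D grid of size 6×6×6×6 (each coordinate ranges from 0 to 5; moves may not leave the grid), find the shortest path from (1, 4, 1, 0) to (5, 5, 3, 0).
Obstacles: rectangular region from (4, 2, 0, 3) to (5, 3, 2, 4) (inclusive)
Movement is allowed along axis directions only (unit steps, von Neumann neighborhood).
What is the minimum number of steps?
7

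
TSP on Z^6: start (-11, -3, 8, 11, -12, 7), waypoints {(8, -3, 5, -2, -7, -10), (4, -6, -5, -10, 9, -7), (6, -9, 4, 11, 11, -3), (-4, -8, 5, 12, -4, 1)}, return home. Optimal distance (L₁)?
204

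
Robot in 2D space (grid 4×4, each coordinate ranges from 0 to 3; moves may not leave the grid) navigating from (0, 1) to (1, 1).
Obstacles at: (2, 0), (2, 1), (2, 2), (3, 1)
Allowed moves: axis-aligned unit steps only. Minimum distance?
1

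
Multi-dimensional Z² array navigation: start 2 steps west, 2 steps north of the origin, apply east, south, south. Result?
(-1, 0)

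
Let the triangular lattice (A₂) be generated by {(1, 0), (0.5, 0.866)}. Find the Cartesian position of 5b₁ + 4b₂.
(7, 3.464)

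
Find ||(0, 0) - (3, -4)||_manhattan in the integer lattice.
7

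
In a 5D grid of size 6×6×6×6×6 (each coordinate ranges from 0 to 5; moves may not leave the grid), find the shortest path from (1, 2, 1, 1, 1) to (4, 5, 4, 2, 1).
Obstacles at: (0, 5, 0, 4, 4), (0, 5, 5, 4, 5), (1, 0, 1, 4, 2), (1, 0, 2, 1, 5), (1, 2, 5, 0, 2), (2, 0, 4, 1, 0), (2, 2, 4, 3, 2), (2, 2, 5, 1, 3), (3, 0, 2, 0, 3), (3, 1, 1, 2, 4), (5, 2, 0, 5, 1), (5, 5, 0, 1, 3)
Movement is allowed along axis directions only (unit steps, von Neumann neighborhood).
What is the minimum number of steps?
10
(one shortest path: (1, 2, 1, 1, 1) → (2, 2, 1, 1, 1) → (3, 2, 1, 1, 1) → (4, 2, 1, 1, 1) → (4, 3, 1, 1, 1) → (4, 4, 1, 1, 1) → (4, 5, 1, 1, 1) → (4, 5, 2, 1, 1) → (4, 5, 3, 1, 1) → (4, 5, 4, 1, 1) → (4, 5, 4, 2, 1))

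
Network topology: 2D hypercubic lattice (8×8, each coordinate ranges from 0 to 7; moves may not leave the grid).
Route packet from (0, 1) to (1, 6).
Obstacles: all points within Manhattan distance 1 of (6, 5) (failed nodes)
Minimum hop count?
6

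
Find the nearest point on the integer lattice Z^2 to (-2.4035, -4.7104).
(-2, -5)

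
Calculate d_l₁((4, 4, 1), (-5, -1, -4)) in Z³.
19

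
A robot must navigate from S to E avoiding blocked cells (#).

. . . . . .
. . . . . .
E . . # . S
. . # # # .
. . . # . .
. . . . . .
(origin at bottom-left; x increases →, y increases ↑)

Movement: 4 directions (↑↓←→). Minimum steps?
7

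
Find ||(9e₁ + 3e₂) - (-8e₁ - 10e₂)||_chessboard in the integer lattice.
17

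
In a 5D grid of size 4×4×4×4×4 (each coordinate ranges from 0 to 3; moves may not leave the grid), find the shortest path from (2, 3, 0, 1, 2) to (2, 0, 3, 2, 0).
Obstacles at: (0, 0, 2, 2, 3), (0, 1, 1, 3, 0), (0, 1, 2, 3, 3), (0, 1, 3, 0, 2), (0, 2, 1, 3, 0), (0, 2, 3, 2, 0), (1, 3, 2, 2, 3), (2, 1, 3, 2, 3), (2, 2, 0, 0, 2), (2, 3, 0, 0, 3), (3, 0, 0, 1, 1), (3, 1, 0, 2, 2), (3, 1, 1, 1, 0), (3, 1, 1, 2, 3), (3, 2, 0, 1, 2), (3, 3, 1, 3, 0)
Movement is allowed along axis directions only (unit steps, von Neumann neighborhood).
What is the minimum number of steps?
9
(one shortest path: (2, 3, 0, 1, 2) → (2, 2, 0, 1, 2) → (2, 1, 0, 1, 2) → (2, 0, 0, 1, 2) → (2, 0, 1, 1, 2) → (2, 0, 2, 1, 2) → (2, 0, 3, 1, 2) → (2, 0, 3, 2, 2) → (2, 0, 3, 2, 1) → (2, 0, 3, 2, 0))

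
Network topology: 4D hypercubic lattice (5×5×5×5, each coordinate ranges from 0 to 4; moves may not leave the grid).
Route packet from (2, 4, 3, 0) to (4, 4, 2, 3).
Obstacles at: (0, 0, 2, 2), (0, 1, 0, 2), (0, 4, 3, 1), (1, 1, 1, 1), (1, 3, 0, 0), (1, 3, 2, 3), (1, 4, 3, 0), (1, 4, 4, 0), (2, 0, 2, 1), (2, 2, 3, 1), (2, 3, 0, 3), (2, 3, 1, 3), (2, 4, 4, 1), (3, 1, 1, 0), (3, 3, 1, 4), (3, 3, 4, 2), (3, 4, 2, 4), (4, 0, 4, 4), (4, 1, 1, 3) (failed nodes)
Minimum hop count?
6
(one shortest path: (2, 4, 3, 0) → (3, 4, 3, 0) → (4, 4, 3, 0) → (4, 4, 2, 0) → (4, 4, 2, 1) → (4, 4, 2, 2) → (4, 4, 2, 3))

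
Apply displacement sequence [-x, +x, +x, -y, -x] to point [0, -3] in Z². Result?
(0, -4)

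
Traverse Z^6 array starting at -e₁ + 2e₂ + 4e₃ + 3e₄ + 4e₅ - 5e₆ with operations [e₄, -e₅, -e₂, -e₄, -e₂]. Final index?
(-1, 0, 4, 3, 3, -5)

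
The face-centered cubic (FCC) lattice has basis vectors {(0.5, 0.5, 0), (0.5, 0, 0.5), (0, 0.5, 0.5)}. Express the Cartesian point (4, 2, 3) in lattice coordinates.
3b₁ + 5b₂ + b₃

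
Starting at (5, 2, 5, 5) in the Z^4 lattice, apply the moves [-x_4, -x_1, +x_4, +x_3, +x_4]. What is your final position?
(4, 2, 6, 6)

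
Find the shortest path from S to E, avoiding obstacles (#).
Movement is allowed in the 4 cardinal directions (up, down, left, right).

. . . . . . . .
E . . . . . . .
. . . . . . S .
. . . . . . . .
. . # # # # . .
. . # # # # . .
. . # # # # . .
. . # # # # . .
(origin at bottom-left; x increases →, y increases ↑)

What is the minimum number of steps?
7
(one shortest path: (6, 5) → (5, 5) → (4, 5) → (3, 5) → (2, 5) → (1, 5) → (0, 5) → (0, 6))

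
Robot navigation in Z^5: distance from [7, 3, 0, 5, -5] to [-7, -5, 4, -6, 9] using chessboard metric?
14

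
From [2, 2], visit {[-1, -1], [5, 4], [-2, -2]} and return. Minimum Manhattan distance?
26
(one optimal route: (2, 2) → (-1, -1) → (-2, -2) → (5, 4) → (2, 2))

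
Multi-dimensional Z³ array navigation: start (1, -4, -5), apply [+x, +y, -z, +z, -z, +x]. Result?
(3, -3, -6)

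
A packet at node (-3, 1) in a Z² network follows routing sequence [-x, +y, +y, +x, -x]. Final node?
(-4, 3)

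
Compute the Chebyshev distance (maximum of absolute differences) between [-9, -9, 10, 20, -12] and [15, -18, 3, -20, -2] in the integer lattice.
40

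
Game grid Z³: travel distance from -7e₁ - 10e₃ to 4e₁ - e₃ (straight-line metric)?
14.2127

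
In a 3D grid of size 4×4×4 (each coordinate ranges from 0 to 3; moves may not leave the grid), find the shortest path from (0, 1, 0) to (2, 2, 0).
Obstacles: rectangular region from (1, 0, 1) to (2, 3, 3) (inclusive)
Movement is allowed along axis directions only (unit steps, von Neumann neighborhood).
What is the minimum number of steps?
3
(one shortest path: (0, 1, 0) → (1, 1, 0) → (2, 1, 0) → (2, 2, 0))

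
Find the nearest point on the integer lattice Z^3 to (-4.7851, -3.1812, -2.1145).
(-5, -3, -2)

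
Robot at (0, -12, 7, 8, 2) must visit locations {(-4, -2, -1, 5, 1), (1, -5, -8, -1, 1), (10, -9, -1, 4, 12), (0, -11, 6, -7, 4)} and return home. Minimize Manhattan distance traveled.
138
(one optimal route: (0, -12, 7, 8, 2) → (10, -9, -1, 4, 12) → (-4, -2, -1, 5, 1) → (1, -5, -8, -1, 1) → (0, -11, 6, -7, 4) → (0, -12, 7, 8, 2))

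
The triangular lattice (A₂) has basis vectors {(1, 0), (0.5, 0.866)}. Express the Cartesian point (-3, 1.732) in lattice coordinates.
-4b₁ + 2b₂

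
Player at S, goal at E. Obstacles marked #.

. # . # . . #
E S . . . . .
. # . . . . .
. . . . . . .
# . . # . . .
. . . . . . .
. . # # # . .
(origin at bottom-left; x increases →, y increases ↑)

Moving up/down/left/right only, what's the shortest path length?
1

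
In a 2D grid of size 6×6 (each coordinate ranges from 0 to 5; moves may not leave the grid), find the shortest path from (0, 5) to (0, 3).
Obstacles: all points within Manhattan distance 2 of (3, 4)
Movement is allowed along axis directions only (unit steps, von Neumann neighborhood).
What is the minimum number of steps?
2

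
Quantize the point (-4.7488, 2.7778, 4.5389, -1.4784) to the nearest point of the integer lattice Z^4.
(-5, 3, 5, -1)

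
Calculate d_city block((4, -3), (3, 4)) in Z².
8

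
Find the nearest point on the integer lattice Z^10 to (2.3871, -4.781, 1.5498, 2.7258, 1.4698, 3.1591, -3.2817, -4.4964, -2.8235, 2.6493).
(2, -5, 2, 3, 1, 3, -3, -4, -3, 3)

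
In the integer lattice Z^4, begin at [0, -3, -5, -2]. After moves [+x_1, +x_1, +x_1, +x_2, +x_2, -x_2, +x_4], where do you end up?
(3, -2, -5, -1)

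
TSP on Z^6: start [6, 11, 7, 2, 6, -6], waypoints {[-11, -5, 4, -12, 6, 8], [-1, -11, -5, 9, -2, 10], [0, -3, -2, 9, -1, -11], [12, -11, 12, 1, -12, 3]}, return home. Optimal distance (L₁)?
272
(one optimal route: (6, 11, 7, 2, 6, -6) → (0, -3, -2, 9, -1, -11) → (-1, -11, -5, 9, -2, 10) → (-11, -5, 4, -12, 6, 8) → (12, -11, 12, 1, -12, 3) → (6, 11, 7, 2, 6, -6))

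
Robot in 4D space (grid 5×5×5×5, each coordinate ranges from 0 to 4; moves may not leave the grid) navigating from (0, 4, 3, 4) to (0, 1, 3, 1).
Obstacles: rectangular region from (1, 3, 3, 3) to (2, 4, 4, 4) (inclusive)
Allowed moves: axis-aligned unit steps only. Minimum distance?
6
(one shortest path: (0, 4, 3, 4) → (0, 3, 3, 4) → (0, 2, 3, 4) → (0, 1, 3, 4) → (0, 1, 3, 3) → (0, 1, 3, 2) → (0, 1, 3, 1))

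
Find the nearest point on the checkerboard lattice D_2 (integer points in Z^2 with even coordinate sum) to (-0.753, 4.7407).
(-1, 5)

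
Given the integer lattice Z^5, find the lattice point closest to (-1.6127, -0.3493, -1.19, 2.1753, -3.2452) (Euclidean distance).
(-2, 0, -1, 2, -3)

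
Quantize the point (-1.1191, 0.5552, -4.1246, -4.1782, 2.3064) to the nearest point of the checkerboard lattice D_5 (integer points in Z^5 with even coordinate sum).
(-1, 1, -4, -4, 2)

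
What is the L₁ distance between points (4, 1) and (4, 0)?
1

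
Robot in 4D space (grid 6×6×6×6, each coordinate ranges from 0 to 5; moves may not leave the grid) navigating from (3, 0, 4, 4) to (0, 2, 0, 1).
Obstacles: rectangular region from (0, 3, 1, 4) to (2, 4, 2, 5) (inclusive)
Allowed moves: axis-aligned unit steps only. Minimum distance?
12
(one shortest path: (3, 0, 4, 4) → (2, 0, 4, 4) → (1, 0, 4, 4) → (0, 0, 4, 4) → (0, 1, 4, 4) → (0, 2, 4, 4) → (0, 2, 3, 4) → (0, 2, 2, 4) → (0, 2, 1, 4) → (0, 2, 0, 4) → (0, 2, 0, 3) → (0, 2, 0, 2) → (0, 2, 0, 1))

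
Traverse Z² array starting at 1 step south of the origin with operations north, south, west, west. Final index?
(-2, -1)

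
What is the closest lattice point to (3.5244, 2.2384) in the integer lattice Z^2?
(4, 2)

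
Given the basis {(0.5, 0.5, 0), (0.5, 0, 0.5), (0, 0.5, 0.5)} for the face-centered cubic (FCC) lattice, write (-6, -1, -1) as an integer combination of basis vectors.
-6b₁ - 6b₂ + 4b₃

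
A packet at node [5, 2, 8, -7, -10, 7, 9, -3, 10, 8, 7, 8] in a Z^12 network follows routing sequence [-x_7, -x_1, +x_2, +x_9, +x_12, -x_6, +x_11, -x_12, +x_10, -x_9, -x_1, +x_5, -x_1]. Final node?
(2, 3, 8, -7, -9, 6, 8, -3, 10, 9, 8, 8)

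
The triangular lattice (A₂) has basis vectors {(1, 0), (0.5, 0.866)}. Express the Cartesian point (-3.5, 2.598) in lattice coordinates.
-5b₁ + 3b₂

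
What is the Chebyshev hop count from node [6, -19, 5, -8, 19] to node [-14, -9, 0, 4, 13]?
20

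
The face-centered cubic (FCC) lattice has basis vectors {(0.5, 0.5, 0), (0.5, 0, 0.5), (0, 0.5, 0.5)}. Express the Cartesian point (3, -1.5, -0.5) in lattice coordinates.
2b₁ + 4b₂ - 5b₃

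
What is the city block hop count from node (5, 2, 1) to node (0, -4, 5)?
15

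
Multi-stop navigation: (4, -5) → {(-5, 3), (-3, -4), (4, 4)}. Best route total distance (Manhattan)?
27
(one optimal route: (4, -5) → (-3, -4) → (-5, 3) → (4, 4))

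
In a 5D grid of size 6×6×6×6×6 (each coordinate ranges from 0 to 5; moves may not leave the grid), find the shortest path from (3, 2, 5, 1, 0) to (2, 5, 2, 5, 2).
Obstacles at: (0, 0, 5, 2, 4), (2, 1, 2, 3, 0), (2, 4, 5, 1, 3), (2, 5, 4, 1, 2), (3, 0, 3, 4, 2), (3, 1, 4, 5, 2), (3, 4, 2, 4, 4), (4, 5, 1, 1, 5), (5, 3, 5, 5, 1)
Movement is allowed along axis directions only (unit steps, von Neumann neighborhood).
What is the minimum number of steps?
13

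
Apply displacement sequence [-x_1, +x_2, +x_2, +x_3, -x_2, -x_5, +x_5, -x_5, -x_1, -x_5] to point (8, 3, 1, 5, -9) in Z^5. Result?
(6, 4, 2, 5, -11)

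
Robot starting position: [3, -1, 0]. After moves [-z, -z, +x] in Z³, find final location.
(4, -1, -2)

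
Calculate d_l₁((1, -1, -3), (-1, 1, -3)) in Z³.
4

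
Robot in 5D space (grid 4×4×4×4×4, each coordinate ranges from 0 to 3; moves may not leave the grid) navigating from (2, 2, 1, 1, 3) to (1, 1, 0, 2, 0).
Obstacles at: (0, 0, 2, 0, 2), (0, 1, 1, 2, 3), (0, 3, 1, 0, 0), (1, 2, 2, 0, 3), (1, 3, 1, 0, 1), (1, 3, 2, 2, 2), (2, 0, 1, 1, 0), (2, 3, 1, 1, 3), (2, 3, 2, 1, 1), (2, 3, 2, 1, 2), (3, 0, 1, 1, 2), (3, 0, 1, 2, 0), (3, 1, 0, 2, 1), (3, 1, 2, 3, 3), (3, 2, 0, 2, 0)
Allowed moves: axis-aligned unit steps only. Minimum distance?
7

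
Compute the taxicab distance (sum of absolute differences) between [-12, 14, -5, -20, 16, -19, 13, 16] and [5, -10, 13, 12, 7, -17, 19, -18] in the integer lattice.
142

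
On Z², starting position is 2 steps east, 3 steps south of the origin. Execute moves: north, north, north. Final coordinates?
(2, 0)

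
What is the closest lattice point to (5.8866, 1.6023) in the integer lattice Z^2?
(6, 2)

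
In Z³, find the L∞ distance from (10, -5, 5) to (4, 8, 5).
13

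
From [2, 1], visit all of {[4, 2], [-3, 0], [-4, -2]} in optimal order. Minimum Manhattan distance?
15
(one optimal route: (2, 1) → (4, 2) → (-3, 0) → (-4, -2))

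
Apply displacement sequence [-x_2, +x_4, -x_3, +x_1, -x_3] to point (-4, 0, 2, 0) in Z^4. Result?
(-3, -1, 0, 1)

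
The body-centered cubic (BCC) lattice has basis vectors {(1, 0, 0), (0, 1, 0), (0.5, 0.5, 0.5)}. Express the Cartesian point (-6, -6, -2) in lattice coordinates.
-4b₁ - 4b₂ - 4b₃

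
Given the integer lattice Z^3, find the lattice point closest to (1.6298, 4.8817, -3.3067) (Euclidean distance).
(2, 5, -3)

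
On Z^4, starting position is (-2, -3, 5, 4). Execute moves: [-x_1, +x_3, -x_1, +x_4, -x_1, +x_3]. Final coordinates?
(-5, -3, 7, 5)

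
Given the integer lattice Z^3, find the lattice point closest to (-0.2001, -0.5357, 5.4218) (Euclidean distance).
(0, -1, 5)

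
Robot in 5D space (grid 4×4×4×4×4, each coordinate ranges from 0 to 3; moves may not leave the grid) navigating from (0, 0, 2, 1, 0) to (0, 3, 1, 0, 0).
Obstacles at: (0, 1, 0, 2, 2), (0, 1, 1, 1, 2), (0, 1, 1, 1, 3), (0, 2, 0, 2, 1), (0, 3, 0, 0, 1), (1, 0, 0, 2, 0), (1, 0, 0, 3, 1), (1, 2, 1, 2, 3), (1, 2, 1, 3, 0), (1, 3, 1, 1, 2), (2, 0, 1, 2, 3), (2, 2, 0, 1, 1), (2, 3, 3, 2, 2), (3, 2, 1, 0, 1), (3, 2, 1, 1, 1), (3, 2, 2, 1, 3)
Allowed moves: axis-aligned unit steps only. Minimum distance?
5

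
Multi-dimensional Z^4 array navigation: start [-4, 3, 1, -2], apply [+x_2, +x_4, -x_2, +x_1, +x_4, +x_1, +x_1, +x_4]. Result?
(-1, 3, 1, 1)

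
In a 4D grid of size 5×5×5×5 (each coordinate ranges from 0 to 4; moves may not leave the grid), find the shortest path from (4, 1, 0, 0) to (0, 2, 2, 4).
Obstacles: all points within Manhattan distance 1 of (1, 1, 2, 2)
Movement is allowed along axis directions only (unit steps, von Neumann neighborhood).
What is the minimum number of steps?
11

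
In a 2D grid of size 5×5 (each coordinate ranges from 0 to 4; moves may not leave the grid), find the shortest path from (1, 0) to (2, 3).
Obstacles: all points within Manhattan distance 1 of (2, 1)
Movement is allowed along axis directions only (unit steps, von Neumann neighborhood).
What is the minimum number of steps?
6
(one shortest path: (1, 0) → (0, 0) → (0, 1) → (0, 2) → (1, 2) → (1, 3) → (2, 3))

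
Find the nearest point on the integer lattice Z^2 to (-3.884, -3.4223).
(-4, -3)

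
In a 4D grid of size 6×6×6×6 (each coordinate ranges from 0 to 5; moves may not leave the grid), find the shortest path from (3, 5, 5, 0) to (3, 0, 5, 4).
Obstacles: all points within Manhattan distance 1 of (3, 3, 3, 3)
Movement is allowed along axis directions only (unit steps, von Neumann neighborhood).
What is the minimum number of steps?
9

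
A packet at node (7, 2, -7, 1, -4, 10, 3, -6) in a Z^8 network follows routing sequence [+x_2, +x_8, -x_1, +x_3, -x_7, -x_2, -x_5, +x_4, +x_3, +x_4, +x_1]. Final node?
(7, 2, -5, 3, -5, 10, 2, -5)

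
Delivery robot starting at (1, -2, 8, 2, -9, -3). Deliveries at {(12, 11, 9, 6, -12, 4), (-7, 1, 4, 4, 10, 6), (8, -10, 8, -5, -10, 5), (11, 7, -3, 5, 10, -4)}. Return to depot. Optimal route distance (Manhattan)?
206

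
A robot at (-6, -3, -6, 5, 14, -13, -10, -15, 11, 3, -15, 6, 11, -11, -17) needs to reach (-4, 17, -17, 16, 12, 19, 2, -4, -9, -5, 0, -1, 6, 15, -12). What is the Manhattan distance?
187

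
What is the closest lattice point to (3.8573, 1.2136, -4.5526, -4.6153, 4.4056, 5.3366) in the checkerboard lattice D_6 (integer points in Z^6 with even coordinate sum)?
(4, 1, -5, -5, 4, 5)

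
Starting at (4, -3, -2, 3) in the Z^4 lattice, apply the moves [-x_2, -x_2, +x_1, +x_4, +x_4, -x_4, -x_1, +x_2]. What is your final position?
(4, -4, -2, 4)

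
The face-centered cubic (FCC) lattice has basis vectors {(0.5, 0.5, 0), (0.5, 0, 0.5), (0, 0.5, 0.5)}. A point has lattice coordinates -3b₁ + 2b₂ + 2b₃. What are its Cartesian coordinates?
(-0.5, -0.5, 2)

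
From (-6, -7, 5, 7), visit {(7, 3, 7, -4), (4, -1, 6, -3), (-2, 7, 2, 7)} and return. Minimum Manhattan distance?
86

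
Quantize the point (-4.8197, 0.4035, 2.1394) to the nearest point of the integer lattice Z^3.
(-5, 0, 2)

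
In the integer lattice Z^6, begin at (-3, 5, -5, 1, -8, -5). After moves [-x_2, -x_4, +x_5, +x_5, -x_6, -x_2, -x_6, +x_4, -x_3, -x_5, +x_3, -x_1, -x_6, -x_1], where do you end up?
(-5, 3, -5, 1, -7, -8)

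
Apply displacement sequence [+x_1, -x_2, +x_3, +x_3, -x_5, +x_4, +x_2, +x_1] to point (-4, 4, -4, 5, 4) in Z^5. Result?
(-2, 4, -2, 6, 3)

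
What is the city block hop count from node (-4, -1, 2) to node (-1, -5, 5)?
10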